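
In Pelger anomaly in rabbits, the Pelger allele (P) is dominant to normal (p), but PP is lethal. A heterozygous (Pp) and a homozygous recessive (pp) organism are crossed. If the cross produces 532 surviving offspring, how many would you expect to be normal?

Cross: Pp × pp
Punnett square offspring (before lethality): 2 Pp, 2 pp
No PP offspring are produced in this cross.
normal: 2 out of 4 → fraction 1/2
Expected count = 1/2 × 532 = 266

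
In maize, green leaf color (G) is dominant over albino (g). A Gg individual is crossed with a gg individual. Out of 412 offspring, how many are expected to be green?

Punnett square for Gg × gg:
Offspring genotypes: 2 Gg, 2 gg
green: 2, albino: 2
green: 2 out of 4 → fraction 1/2
Expected count = 1/2 × 412 = 206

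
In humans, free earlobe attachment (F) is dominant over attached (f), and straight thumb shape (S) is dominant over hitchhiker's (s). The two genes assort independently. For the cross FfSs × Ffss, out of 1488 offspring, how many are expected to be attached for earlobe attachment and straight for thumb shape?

Dihybrid cross FfSs × Ffss — consider each gene separately:
earlobe attachment: Ff × Ff → 1 FF, 2 Ff, 1 ff → 3 F_ : 1 ff (out of 4)
thumb shape: Ss × ss → 2 Ss, 2 ss → 2 S_ : 2 ss (out of 4)
Looking for: attached (ff) and straight (S_)
P(attached) = 1/4, P(straight) = 2/4
P(both) = 1/4 × 2/4 = 2/16 = 1/8
Expected count = 1/8 × 1488 = 186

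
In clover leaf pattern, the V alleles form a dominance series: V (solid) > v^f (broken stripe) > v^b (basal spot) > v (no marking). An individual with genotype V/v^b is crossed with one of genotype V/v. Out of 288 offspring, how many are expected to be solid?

Cross: V/v^b × V/v
Allele dominance: V > v^f > v^b > v
Offspring genotypes: 1 V/V, 1 V/v, 1 V/v^b, 1 v^b/v
Phenotype counts: 3 solid, 1 basal spot
solid: 3 out of 4 → fraction 3/4
Expected count = 3/4 × 288 = 216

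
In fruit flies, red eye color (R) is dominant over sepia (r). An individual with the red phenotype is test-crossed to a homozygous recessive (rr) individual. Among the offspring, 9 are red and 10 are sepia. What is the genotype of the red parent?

Test cross: ? × rr
Offspring: 9 red, 10 sepia — approximately 1:1.
A 1:1 ratio in a test cross indicates the unknown parent is heterozygous (Rr).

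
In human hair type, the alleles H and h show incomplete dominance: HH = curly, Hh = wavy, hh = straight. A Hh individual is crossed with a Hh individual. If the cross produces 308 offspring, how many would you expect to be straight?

Punnett square for Hh × Hh:
Offspring genotypes: 1 HH, 2 Hh, 1 hh
Phenotype counts: 1 curly, 2 wavy, 1 straight
straight: 1 out of 4 → fraction 1/4
Expected count = 1/4 × 308 = 77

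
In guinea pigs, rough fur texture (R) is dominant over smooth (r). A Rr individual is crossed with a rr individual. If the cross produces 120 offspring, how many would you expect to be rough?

Punnett square for Rr × rr:
Offspring genotypes: 2 Rr, 2 rr
rough: 2, smooth: 2
rough: 2 out of 4 → fraction 1/2
Expected count = 1/2 × 120 = 60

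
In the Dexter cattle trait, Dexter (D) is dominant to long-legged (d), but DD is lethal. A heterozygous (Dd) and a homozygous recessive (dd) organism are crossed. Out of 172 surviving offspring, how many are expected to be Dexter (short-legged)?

Cross: Dd × dd
Punnett square offspring (before lethality): 2 Dd, 2 dd
No DD offspring are produced in this cross.
Dexter (short-legged): 2 out of 4 → fraction 1/2
Expected count = 1/2 × 172 = 86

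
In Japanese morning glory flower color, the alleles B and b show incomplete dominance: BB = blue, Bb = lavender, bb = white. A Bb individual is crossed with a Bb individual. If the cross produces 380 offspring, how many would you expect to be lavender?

Punnett square for Bb × Bb:
Offspring genotypes: 1 BB, 2 Bb, 1 bb
Phenotype counts: 1 blue, 2 lavender, 1 white
lavender: 2 out of 4 → fraction 1/2
Expected count = 1/2 × 380 = 190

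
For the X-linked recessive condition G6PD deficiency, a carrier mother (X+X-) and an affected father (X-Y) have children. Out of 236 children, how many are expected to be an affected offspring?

Cross: X+X- × X-Y
Offspring: 1 X+X-, 1 X+Y, 1 X-X-, 1 X-Y
Probability of an affected offspring: 2/4 = 1/2
Expected count = 1/2 × 236 = 118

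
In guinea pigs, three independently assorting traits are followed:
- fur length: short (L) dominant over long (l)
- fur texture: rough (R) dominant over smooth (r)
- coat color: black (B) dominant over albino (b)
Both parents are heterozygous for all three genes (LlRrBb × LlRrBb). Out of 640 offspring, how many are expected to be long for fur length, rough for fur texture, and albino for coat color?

Trihybrid cross: LlRrBb × LlRrBb
Each trait segregates independently with a 3:1 phenotypic ratio, so each gene contributes 3/4 (dominant) or 1/4 (recessive).
Target: long (fur length), rough (fur texture), albino (coat color)
Probability = product of independent per-trait probabilities
= 1/4 × 3/4 × 1/4 = 3/64
Expected count = 3/64 × 640 = 30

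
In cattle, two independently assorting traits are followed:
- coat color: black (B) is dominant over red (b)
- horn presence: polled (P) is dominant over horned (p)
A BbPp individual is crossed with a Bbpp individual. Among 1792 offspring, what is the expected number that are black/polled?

Dihybrid cross BbPp × Bbpp — consider each gene separately:
coat color: Bb × Bb → 1 BB, 2 Bb, 1 bb → 3 B_ : 1 bb (out of 4)
horn presence: Pp × pp → 2 Pp, 2 pp → 2 P_ : 2 pp (out of 4)
Combine (counts out of 4 × 4 = 16): black/polled (B_P_) = 3×2 = 6; black/horned (B_pp) = 3×2 = 6; red/polled (bbP_) = 1×2 = 2; red/horned (bbpp) = 1×2 = 2
Phenotype counts (out of 16): 6 black/polled, 6 black/horned, 2 red/polled, 2 red/horned
black/polled: 6 out of 16 → fraction 3/8
Expected count = 3/8 × 1792 = 672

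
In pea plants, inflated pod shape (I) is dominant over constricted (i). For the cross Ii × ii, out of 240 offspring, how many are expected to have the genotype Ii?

Punnett square for Ii × ii:
Offspring genotypes: 2 Ii, 2 ii
Total offspring: 4
Count with target: 2
Probability: 2/4 = 1/2
Expected count = 1/2 × 240 = 120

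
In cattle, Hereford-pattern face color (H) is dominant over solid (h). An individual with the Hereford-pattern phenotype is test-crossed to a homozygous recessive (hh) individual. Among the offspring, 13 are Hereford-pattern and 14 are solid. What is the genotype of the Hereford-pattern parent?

Test cross: ? × hh
Offspring: 13 Hereford-pattern, 14 solid — approximately 1:1.
A 1:1 ratio in a test cross indicates the unknown parent is heterozygous (Hh).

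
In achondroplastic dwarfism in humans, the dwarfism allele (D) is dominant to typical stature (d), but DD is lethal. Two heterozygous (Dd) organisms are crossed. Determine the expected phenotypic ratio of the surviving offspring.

Cross: Dd × Dd
Punnett square offspring (before lethality): 1 DD, 2 Dd, 1 dd
The DD genotype is lethal (embryos die); surviving offspring: 2 Dd, 1 dd
Ratio: 2 achondroplastic dwarf : 1 typical stature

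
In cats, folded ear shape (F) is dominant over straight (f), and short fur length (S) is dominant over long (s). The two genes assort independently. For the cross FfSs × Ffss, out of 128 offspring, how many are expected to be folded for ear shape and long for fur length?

Dihybrid cross FfSs × Ffss — consider each gene separately:
ear shape: Ff × Ff → 1 FF, 2 Ff, 1 ff → 3 F_ : 1 ff (out of 4)
fur length: Ss × ss → 2 Ss, 2 ss → 2 S_ : 2 ss (out of 4)
Looking for: folded (F_) and long (ss)
P(folded) = 3/4, P(long) = 2/4
P(both) = 3/4 × 2/4 = 6/16 = 3/8
Expected count = 3/8 × 128 = 48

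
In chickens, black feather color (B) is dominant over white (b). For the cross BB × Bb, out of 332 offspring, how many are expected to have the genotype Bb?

Punnett square for BB × Bb:
Offspring genotypes: 2 BB, 2 Bb
Total offspring: 4
Count with target: 2
Probability: 2/4 = 1/2
Expected count = 1/2 × 332 = 166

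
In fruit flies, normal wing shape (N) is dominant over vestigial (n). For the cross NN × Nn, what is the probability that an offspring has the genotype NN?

Punnett square for NN × Nn:
Offspring genotypes: 2 NN, 2 Nn
Total offspring: 4
Count with target: 2
Probability: 2/4 = 1/2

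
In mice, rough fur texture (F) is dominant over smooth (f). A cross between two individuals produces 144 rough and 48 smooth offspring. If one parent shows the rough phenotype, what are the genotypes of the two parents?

Observed offspring: 144 rough, 48 smooth
The observed ratio simplifies to 3:1. Smooth (ff) offspring appear, so each parent must contribute one f allele. The parent stated to show rough carries F, so it is Ff. The other parent is then either Ff or ff: Ff × ff would give a 1:1 split, whereas Ff × Ff gives 3:1 — matching the data. So both parents are heterozygous (Ff × Ff).
Parent genotypes: Ff × Ff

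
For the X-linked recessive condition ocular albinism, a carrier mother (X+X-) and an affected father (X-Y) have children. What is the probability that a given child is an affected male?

Cross: X+X- × X-Y
Offspring: 1 X+X-, 1 X+Y, 1 X-X-, 1 X-Y
Probability of an affected male: 1/4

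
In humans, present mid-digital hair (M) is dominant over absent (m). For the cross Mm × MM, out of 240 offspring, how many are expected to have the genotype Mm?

Punnett square for Mm × MM:
Offspring genotypes: 2 MM, 2 Mm
Total offspring: 4
Count with target: 2
Probability: 2/4 = 1/2
Expected count = 1/2 × 240 = 120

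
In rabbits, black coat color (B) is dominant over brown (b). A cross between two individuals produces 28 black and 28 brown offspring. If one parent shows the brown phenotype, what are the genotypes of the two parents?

Observed offspring: 28 black, 28 brown
The observed ratio simplifies to 1:1. One parent shows brown, so its genotype must be bb. A 1:1 offspring split requires the other parent to be heterozygous (Bb).
Parent genotypes: bb × Bb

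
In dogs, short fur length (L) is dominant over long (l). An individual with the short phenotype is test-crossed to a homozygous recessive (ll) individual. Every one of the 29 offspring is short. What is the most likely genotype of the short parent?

Test cross: ? × ll
All offspring are short.
If the unknown parent were heterozygous (Ll), about half of 29 offspring would be long; none are. The unknown parent is most likely homozygous dominant (LL).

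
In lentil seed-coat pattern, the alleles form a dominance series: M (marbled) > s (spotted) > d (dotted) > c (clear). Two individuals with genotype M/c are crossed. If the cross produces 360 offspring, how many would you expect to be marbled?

Cross: M/c × M/c
Allele dominance: M > s > d > c
Offspring genotypes: 1 M/M, 2 M/c, 1 c/c
Phenotype counts: 3 marbled, 1 clear
marbled: 3 out of 4 → fraction 3/4
Expected count = 3/4 × 360 = 270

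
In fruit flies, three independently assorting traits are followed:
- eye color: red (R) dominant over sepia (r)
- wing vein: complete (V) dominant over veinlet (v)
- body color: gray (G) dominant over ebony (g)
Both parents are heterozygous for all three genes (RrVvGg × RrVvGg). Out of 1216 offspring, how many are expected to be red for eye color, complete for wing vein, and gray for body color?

Trihybrid cross: RrVvGg × RrVvGg
Each trait segregates independently with a 3:1 phenotypic ratio, so each gene contributes 3/4 (dominant) or 1/4 (recessive).
Target: red (eye color), complete (wing vein), gray (body color)
Probability = product of independent per-trait probabilities
= 3/4 × 3/4 × 3/4 = 27/64
Expected count = 27/64 × 1216 = 513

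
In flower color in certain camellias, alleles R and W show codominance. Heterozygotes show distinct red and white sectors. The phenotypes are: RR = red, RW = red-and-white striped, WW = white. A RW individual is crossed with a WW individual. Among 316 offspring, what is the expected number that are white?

Punnett square for RW × WW:
Offspring genotypes: 2 RW, 2 WW
Phenotype counts: 2 red-and-white striped, 2 white
white: 2 out of 4 → fraction 1/2
Expected count = 1/2 × 316 = 158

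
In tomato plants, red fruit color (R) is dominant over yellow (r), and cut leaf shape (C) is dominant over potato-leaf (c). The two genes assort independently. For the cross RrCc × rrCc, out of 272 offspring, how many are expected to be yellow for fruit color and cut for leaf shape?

Dihybrid cross RrCc × rrCc — consider each gene separately:
fruit color: Rr × rr → 2 Rr, 2 rr → 2 R_ : 2 rr (out of 4)
leaf shape: Cc × Cc → 1 CC, 2 Cc, 1 cc → 3 C_ : 1 cc (out of 4)
Looking for: yellow (rr) and cut (C_)
P(yellow) = 2/4, P(cut) = 3/4
P(both) = 2/4 × 3/4 = 6/16 = 3/8
Expected count = 3/8 × 272 = 102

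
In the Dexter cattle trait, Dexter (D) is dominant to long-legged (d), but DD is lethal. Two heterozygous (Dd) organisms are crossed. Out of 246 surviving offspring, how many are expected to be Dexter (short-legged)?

Cross: Dd × Dd
Punnett square offspring (before lethality): 1 DD, 2 Dd, 1 dd
The DD genotype is lethal (embryos die); surviving offspring: 2 Dd, 1 dd
Dexter (short-legged): 2 out of 3 → fraction 2/3
Expected count = 2/3 × 246 = 164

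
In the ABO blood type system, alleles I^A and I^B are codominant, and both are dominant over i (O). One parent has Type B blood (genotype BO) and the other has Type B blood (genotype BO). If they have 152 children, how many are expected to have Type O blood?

Cross: BO × BO
Possible offspring genotypes: 1 BB, 2 BO, 1 OO
Blood type counts: 3 Type B, 1 Type O
Probability of Type O: 1/4
Expected count = 1/4 × 152 = 38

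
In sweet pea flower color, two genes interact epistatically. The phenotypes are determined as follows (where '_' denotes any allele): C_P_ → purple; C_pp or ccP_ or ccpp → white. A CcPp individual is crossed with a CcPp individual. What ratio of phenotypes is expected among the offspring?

Cross: CcPp × CcPp — consider each gene separately:
C gene: Cc × Cc → 1 CC, 2 Cc, 1 cc → 3 C_ : 1 cc (out of 4)
P gene: Pp × Pp → 1 PP, 2 Pp, 1 pp → 3 P_ : 1 pp (out of 4)
Genotype classes (out of 4 × 4 = 16): C_P_ = 3×3 = 9; C_pp = 3×1 = 3; ccP_ = 1×3 = 3; ccpp = 1×1 = 1
Apply the phenotype rules: C_P_ (9) → purple; C_pp (3) + ccP_ (3) + ccpp (1) → white
Phenotype counts (out of 16): 9 purple, 7 white
Ratio: 9 purple : 7 white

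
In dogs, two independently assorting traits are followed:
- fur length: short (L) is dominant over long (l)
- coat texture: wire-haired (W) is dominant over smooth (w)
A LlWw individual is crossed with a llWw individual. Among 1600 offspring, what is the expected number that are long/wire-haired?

Dihybrid cross LlWw × llWw — consider each gene separately:
fur length: Ll × ll → 2 Ll, 2 ll → 2 L_ : 2 ll (out of 4)
coat texture: Ww × Ww → 1 WW, 2 Ww, 1 ww → 3 W_ : 1 ww (out of 4)
Combine (counts out of 4 × 4 = 16): short/wire-haired (L_W_) = 2×3 = 6; short/smooth (L_ww) = 2×1 = 2; long/wire-haired (llW_) = 2×3 = 6; long/smooth (llww) = 2×1 = 2
Phenotype counts (out of 16): 6 short/wire-haired, 2 short/smooth, 6 long/wire-haired, 2 long/smooth
long/wire-haired: 6 out of 16 → fraction 3/8
Expected count = 3/8 × 1600 = 600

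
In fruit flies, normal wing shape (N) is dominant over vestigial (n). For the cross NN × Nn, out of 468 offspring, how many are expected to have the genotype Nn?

Punnett square for NN × Nn:
Offspring genotypes: 2 NN, 2 Nn
Total offspring: 4
Count with target: 2
Probability: 2/4 = 1/2
Expected count = 1/2 × 468 = 234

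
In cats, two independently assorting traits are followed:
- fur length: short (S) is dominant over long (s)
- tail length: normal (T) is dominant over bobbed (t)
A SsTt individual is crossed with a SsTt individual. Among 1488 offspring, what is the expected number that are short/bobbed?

Dihybrid cross SsTt × SsTt — consider each gene separately:
fur length: Ss × Ss → 1 SS, 2 Ss, 1 ss → 3 S_ : 1 ss (out of 4)
tail length: Tt × Tt → 1 TT, 2 Tt, 1 tt → 3 T_ : 1 tt (out of 4)
Combine (counts out of 4 × 4 = 16): short/normal (S_T_) = 3×3 = 9; short/bobbed (S_tt) = 3×1 = 3; long/normal (ssT_) = 1×3 = 3; long/bobbed (sstt) = 1×1 = 1
Phenotype counts (out of 16): 9 short/normal, 3 short/bobbed, 3 long/normal, 1 long/bobbed
short/bobbed: 3 out of 16 → fraction 3/16
Expected count = 3/16 × 1488 = 279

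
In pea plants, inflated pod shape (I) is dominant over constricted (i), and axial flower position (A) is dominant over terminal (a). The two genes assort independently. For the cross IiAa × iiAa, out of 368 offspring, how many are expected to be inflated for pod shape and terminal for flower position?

Dihybrid cross IiAa × iiAa — consider each gene separately:
pod shape: Ii × ii → 2 Ii, 2 ii → 2 I_ : 2 ii (out of 4)
flower position: Aa × Aa → 1 AA, 2 Aa, 1 aa → 3 A_ : 1 aa (out of 4)
Looking for: inflated (I_) and terminal (aa)
P(inflated) = 2/4, P(terminal) = 1/4
P(both) = 2/4 × 1/4 = 2/16 = 1/8
Expected count = 1/8 × 368 = 46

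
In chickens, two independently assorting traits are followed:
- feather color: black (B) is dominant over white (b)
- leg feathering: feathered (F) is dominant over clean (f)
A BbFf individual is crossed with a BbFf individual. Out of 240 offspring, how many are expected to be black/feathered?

Dihybrid cross BbFf × BbFf — consider each gene separately:
feather color: Bb × Bb → 1 BB, 2 Bb, 1 bb → 3 B_ : 1 bb (out of 4)
leg feathering: Ff × Ff → 1 FF, 2 Ff, 1 ff → 3 F_ : 1 ff (out of 4)
Combine (counts out of 4 × 4 = 16): black/feathered (B_F_) = 3×3 = 9; black/clean (B_ff) = 3×1 = 3; white/feathered (bbF_) = 1×3 = 3; white/clean (bbff) = 1×1 = 1
Phenotype counts (out of 16): 9 black/feathered, 3 black/clean, 3 white/feathered, 1 white/clean
black/feathered: 9 out of 16 → fraction 9/16
Expected count = 9/16 × 240 = 135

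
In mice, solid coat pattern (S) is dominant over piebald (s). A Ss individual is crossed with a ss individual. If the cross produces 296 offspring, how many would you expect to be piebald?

Punnett square for Ss × ss:
Offspring genotypes: 2 Ss, 2 ss
solid: 2, piebald: 2
piebald: 2 out of 4 → fraction 1/2
Expected count = 1/2 × 296 = 148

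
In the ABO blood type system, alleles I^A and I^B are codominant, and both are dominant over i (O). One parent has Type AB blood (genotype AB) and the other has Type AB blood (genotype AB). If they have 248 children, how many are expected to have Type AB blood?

Cross: AB × AB
Possible offspring genotypes: 1 AA, 2 AB, 1 BB
Blood type counts: 1 Type A, 2 Type AB, 1 Type B
Probability of Type AB: 2/4 = 1/2
Expected count = 1/2 × 248 = 124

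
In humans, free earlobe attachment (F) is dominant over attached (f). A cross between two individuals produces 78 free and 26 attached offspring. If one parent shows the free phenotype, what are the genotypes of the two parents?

Observed offspring: 78 free, 26 attached
The observed ratio simplifies to 3:1. Attached (ff) offspring appear, so each parent must contribute one f allele. The parent stated to show free carries F, so it is Ff. The other parent is then either Ff or ff: Ff × ff would give a 1:1 split, whereas Ff × Ff gives 3:1 — matching the data. So both parents are heterozygous (Ff × Ff).
Parent genotypes: Ff × Ff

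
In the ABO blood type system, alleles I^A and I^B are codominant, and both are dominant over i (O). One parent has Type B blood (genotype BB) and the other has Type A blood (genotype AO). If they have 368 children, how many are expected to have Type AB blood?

Cross: BB × AO
Possible offspring genotypes: 2 AB, 2 BO
Blood type counts: 2 Type AB, 2 Type B
Probability of Type AB: 2/4 = 1/2
Expected count = 1/2 × 368 = 184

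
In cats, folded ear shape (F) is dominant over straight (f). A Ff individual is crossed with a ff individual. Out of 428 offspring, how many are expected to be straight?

Punnett square for Ff × ff:
Offspring genotypes: 2 Ff, 2 ff
folded: 2, straight: 2
straight: 2 out of 4 → fraction 1/2
Expected count = 1/2 × 428 = 214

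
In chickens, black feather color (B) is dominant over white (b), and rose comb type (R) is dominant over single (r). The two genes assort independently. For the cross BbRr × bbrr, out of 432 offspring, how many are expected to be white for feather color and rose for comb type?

Dihybrid cross BbRr × bbrr — consider each gene separately:
feather color: Bb × bb → 2 Bb, 2 bb → 2 B_ : 2 bb (out of 4)
comb type: Rr × rr → 2 Rr, 2 rr → 2 R_ : 2 rr (out of 4)
Looking for: white (bb) and rose (R_)
P(white) = 2/4, P(rose) = 2/4
P(both) = 2/4 × 2/4 = 4/16 = 1/4
Expected count = 1/4 × 432 = 108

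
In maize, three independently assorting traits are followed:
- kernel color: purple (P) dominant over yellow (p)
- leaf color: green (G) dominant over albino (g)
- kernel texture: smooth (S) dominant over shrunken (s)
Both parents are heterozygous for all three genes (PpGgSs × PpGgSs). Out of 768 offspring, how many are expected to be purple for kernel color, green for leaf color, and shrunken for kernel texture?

Trihybrid cross: PpGgSs × PpGgSs
Each trait segregates independently with a 3:1 phenotypic ratio, so each gene contributes 3/4 (dominant) or 1/4 (recessive).
Target: purple (kernel color), green (leaf color), shrunken (kernel texture)
Probability = product of independent per-trait probabilities
= 3/4 × 3/4 × 1/4 = 9/64
Expected count = 9/64 × 768 = 108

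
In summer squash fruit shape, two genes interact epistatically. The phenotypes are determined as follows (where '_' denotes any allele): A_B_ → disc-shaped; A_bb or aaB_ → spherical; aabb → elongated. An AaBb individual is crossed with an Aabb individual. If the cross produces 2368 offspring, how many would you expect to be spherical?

Cross: AaBb × Aabb — consider each gene separately:
A gene: Aa × Aa → 1 AA, 2 Aa, 1 aa → 3 A_ : 1 aa (out of 4)
B gene: Bb × bb → 2 Bb, 2 bb → 2 B_ : 2 bb (out of 4)
Genotype classes (out of 4 × 4 = 16): A_B_ = 3×2 = 6; A_bb = 3×2 = 6; aaB_ = 1×2 = 2; aabb = 1×2 = 2
Apply the phenotype rules: A_B_ (6) → disc-shaped; A_bb (6) + aaB_ (2) → spherical; aabb (2) → elongated
Phenotype counts (out of 16): 6 disc-shaped, 8 spherical, 2 elongated
spherical: 8 out of 16 → fraction 1/2
Expected count = 1/2 × 2368 = 1184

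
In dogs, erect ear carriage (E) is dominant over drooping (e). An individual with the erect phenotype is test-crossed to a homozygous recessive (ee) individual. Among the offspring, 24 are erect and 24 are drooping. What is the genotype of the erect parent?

Test cross: ? × ee
Offspring: 24 erect, 24 drooping — approximately 1:1.
A 1:1 ratio in a test cross indicates the unknown parent is heterozygous (Ee).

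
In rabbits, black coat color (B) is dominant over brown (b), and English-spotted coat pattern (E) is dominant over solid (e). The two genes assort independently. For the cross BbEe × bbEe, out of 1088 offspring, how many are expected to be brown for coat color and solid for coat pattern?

Dihybrid cross BbEe × bbEe — consider each gene separately:
coat color: Bb × bb → 2 Bb, 2 bb → 2 B_ : 2 bb (out of 4)
coat pattern: Ee × Ee → 1 EE, 2 Ee, 1 ee → 3 E_ : 1 ee (out of 4)
Looking for: brown (bb) and solid (ee)
P(brown) = 2/4, P(solid) = 1/4
P(both) = 2/4 × 1/4 = 2/16 = 1/8
Expected count = 1/8 × 1088 = 136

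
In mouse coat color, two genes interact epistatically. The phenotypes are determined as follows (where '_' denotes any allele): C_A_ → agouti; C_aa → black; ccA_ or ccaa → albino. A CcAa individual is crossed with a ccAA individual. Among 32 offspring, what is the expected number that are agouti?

Cross: CcAa × ccAA — consider each gene separately:
C gene: Cc × cc → 2 Cc, 2 cc → 2 C_ : 2 cc (out of 4)
A gene: Aa × AA → 2 AA, 2 Aa → 4 A_ (out of 4)
Genotype classes (out of 4 × 4 = 16): C_A_ = 2×4 = 8; ccA_ = 2×4 = 8
Apply the phenotype rules: C_A_ (8) → agouti; ccA_ (8) → albino
Phenotype counts (out of 16): 8 agouti, 8 albino
agouti: 8 out of 16 → fraction 1/2
Expected count = 1/2 × 32 = 16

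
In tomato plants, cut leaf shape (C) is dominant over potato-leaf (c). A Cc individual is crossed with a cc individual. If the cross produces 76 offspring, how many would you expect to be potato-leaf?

Punnett square for Cc × cc:
Offspring genotypes: 2 Cc, 2 cc
cut: 2, potato-leaf: 2
potato-leaf: 2 out of 4 → fraction 1/2
Expected count = 1/2 × 76 = 38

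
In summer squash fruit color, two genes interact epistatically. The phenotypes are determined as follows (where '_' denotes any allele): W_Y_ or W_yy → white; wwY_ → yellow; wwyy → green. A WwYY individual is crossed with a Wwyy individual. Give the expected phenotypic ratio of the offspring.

Cross: WwYY × Wwyy — consider each gene separately:
W gene: Ww × Ww → 1 WW, 2 Ww, 1 ww → 3 W_ : 1 ww (out of 4)
Y gene: YY × yy → 4 Yy → 4 Y_ (out of 4)
Genotype classes (out of 4 × 4 = 16): W_Y_ = 3×4 = 12; wwY_ = 1×4 = 4
Apply the phenotype rules: W_Y_ (12) → white; wwY_ (4) → yellow
Phenotype counts (out of 16): 12 white, 4 yellow
Ratio: 3 white : 1 yellow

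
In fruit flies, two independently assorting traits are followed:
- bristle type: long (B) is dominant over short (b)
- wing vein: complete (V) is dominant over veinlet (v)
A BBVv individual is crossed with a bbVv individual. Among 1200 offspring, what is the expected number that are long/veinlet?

Dihybrid cross BBVv × bbVv — consider each gene separately:
bristle type: BB × bb → 4 Bb → 4 B_ (out of 4)
wing vein: Vv × Vv → 1 VV, 2 Vv, 1 vv → 3 V_ : 1 vv (out of 4)
Combine (counts out of 4 × 4 = 16): long/complete (B_V_) = 4×3 = 12; long/veinlet (B_vv) = 4×1 = 4
Phenotype counts (out of 16): 12 long/complete, 4 long/veinlet
long/veinlet: 4 out of 16 → fraction 1/4
Expected count = 1/4 × 1200 = 300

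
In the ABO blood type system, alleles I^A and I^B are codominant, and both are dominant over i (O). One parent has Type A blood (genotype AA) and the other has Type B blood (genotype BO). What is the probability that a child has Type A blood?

Cross: AA × BO
Possible offspring genotypes: 2 AB, 2 AO
Blood type counts: 2 Type AB, 2 Type A
Probability of Type A: 2/4 = 1/2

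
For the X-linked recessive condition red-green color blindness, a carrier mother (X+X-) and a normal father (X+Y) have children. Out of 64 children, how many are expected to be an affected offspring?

Cross: X+X- × X+Y
Offspring: 1 X+X+, 1 X+Y, 1 X+X-, 1 X-Y
Probability of an affected offspring: 1/4
Expected count = 1/4 × 64 = 16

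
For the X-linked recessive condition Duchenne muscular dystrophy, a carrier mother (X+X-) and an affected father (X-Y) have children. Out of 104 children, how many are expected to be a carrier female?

Cross: X+X- × X-Y
Offspring: 1 X+X-, 1 X+Y, 1 X-X-, 1 X-Y
Probability of a carrier female: 1/4
Expected count = 1/4 × 104 = 26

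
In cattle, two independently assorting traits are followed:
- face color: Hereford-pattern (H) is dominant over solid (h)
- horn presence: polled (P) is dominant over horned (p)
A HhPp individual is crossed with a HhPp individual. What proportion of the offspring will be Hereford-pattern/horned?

Dihybrid cross HhPp × HhPp — consider each gene separately:
face color: Hh × Hh → 1 HH, 2 Hh, 1 hh → 3 H_ : 1 hh (out of 4)
horn presence: Pp × Pp → 1 PP, 2 Pp, 1 pp → 3 P_ : 1 pp (out of 4)
Combine (counts out of 4 × 4 = 16): Hereford-pattern/polled (H_P_) = 3×3 = 9; Hereford-pattern/horned (H_pp) = 3×1 = 3; solid/polled (hhP_) = 1×3 = 3; solid/horned (hhpp) = 1×1 = 1
Phenotype counts (out of 16): 9 Hereford-pattern/polled, 3 Hereford-pattern/horned, 3 solid/polled, 1 solid/horned
Hereford-pattern/horned: 3 out of 16
Probability: 3/16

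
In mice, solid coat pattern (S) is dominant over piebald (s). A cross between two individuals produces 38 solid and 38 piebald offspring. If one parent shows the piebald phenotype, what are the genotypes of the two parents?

Observed offspring: 38 solid, 38 piebald
The observed ratio simplifies to 1:1. One parent shows piebald, so its genotype must be ss. A 1:1 offspring split requires the other parent to be heterozygous (Ss).
Parent genotypes: ss × Ss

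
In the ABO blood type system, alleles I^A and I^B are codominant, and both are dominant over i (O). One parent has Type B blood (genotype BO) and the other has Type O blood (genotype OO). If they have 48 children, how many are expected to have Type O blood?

Cross: BO × OO
Possible offspring genotypes: 2 BO, 2 OO
Blood type counts: 2 Type B, 2 Type O
Probability of Type O: 2/4 = 1/2
Expected count = 1/2 × 48 = 24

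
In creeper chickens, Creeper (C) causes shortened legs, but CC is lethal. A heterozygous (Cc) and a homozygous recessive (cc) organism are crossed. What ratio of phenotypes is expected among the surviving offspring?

Cross: Cc × cc
Punnett square offspring (before lethality): 2 Cc, 2 cc
No CC offspring are produced in this cross.
Ratio: 1 creeper : 1 normal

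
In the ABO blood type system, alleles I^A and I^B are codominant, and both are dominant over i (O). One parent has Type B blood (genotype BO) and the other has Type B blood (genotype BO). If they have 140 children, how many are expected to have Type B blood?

Cross: BO × BO
Possible offspring genotypes: 1 BB, 2 BO, 1 OO
Blood type counts: 3 Type B, 1 Type O
Probability of Type B: 3/4
Expected count = 3/4 × 140 = 105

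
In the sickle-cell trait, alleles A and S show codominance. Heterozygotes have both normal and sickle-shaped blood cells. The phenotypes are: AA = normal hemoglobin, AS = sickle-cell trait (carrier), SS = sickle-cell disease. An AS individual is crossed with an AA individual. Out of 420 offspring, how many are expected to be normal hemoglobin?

Punnett square for AS × AA:
Offspring genotypes: 2 AA, 2 AS
Phenotype counts: 2 normal hemoglobin, 2 sickle-cell trait (carrier)
normal hemoglobin: 2 out of 4 → fraction 1/2
Expected count = 1/2 × 420 = 210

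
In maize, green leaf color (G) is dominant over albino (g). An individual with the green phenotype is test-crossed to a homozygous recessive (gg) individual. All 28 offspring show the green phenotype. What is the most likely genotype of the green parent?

Test cross: ? × gg
All offspring are green.
If the unknown parent were heterozygous (Gg), about half of 28 offspring would be albino; none are. The unknown parent is most likely homozygous dominant (GG).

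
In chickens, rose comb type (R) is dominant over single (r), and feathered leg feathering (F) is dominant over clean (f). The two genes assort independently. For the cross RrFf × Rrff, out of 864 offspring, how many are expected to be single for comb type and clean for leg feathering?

Dihybrid cross RrFf × Rrff — consider each gene separately:
comb type: Rr × Rr → 1 RR, 2 Rr, 1 rr → 3 R_ : 1 rr (out of 4)
leg feathering: Ff × ff → 2 Ff, 2 ff → 2 F_ : 2 ff (out of 4)
Looking for: single (rr) and clean (ff)
P(single) = 1/4, P(clean) = 2/4
P(both) = 1/4 × 2/4 = 2/16 = 1/8
Expected count = 1/8 × 864 = 108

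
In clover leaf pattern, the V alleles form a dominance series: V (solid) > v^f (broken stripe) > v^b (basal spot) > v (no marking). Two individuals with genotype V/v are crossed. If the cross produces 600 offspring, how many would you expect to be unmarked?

Cross: V/v × V/v
Allele dominance: V > v^f > v^b > v
Offspring genotypes: 1 V/V, 2 V/v, 1 v/v
Phenotype counts: 3 solid, 1 unmarked
unmarked: 1 out of 4 → fraction 1/4
Expected count = 1/4 × 600 = 150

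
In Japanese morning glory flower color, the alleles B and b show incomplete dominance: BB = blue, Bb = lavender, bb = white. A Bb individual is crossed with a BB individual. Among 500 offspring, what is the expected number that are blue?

Punnett square for Bb × BB:
Offspring genotypes: 2 BB, 2 Bb
Phenotype counts: 2 blue, 2 lavender
blue: 2 out of 4 → fraction 1/2
Expected count = 1/2 × 500 = 250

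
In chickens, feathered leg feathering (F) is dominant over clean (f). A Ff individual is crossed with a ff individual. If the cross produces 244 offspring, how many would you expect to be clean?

Punnett square for Ff × ff:
Offspring genotypes: 2 Ff, 2 ff
feathered: 2, clean: 2
clean: 2 out of 4 → fraction 1/2
Expected count = 1/2 × 244 = 122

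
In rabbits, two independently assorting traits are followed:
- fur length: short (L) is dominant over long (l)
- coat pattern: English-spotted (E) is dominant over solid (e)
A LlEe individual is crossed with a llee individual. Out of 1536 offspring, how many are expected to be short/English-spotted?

Dihybrid cross LlEe × llee — consider each gene separately:
fur length: Ll × ll → 2 Ll, 2 ll → 2 L_ : 2 ll (out of 4)
coat pattern: Ee × ee → 2 Ee, 2 ee → 2 E_ : 2 ee (out of 4)
Combine (counts out of 4 × 4 = 16): short/English-spotted (L_E_) = 2×2 = 4; short/solid (L_ee) = 2×2 = 4; long/English-spotted (llE_) = 2×2 = 4; long/solid (llee) = 2×2 = 4
Phenotype counts (out of 16): 4 short/English-spotted, 4 short/solid, 4 long/English-spotted, 4 long/solid
short/English-spotted: 4 out of 16 → fraction 1/4
Expected count = 1/4 × 1536 = 384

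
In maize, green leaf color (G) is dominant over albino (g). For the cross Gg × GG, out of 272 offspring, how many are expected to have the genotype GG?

Punnett square for Gg × GG:
Offspring genotypes: 2 GG, 2 Gg
Total offspring: 4
Count with target: 2
Probability: 2/4 = 1/2
Expected count = 1/2 × 272 = 136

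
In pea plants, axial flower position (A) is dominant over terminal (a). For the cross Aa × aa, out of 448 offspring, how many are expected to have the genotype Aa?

Punnett square for Aa × aa:
Offspring genotypes: 2 Aa, 2 aa
Total offspring: 4
Count with target: 2
Probability: 2/4 = 1/2
Expected count = 1/2 × 448 = 224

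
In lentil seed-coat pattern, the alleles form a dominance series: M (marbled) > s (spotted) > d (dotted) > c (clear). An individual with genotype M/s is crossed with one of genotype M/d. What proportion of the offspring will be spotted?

Cross: M/s × M/d
Allele dominance: M > s > d > c
Offspring genotypes: 1 M/M, 1 M/d, 1 M/s, 1 s/d
Phenotype counts: 3 marbled, 1 spotted
spotted: 1 out of 4
Probability: 1/4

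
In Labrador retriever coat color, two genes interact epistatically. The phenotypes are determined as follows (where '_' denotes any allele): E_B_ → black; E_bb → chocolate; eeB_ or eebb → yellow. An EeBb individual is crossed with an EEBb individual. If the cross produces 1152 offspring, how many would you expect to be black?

Cross: EeBb × EEBb — consider each gene separately:
E gene: Ee × EE → 2 EE, 2 Ee → 4 E_ (out of 4)
B gene: Bb × Bb → 1 BB, 2 Bb, 1 bb → 3 B_ : 1 bb (out of 4)
Genotype classes (out of 4 × 4 = 16): E_B_ = 4×3 = 12; E_bb = 4×1 = 4
Apply the phenotype rules: E_B_ (12) → black; E_bb (4) → chocolate
Phenotype counts (out of 16): 12 black, 4 chocolate
black: 12 out of 16 → fraction 3/4
Expected count = 3/4 × 1152 = 864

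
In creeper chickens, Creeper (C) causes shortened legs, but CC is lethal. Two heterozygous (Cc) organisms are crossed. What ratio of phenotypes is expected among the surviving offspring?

Cross: Cc × Cc
Punnett square offspring (before lethality): 1 CC, 2 Cc, 1 cc
The CC genotype is lethal (embryos die); surviving offspring: 2 Cc, 1 cc
Ratio: 2 creeper : 1 normal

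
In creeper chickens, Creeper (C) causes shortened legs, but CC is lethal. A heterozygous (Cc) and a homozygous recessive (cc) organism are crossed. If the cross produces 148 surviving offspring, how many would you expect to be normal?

Cross: Cc × cc
Punnett square offspring (before lethality): 2 Cc, 2 cc
No CC offspring are produced in this cross.
normal: 2 out of 4 → fraction 1/2
Expected count = 1/2 × 148 = 74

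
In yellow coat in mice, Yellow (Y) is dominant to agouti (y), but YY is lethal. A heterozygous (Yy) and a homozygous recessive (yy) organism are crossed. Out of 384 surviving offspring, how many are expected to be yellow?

Cross: Yy × yy
Punnett square offspring (before lethality): 2 Yy, 2 yy
No YY offspring are produced in this cross.
yellow: 2 out of 4 → fraction 1/2
Expected count = 1/2 × 384 = 192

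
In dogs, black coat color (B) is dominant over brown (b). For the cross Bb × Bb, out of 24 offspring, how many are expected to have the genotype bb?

Punnett square for Bb × Bb:
Offspring genotypes: 1 BB, 2 Bb, 1 bb
Total offspring: 4
Count with target: 1
Probability: 1/4
Expected count = 1/4 × 24 = 6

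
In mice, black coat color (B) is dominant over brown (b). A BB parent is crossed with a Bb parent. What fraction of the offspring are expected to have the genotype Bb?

Punnett square for BB × Bb:
Offspring genotypes: 2 BB, 2 Bb
Total offspring: 4
Count with target: 2
Probability: 2/4 = 1/2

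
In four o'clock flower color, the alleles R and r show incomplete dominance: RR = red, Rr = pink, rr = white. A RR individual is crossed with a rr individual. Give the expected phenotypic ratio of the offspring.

Punnett square for RR × rr:
Offspring genotypes: 4 Rr
Phenotype counts: 4 pink
Ratio: all pink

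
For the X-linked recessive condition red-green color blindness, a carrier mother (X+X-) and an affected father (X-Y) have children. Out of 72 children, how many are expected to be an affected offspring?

Cross: X+X- × X-Y
Offspring: 1 X+X-, 1 X+Y, 1 X-X-, 1 X-Y
Probability of an affected offspring: 2/4 = 1/2
Expected count = 1/2 × 72 = 36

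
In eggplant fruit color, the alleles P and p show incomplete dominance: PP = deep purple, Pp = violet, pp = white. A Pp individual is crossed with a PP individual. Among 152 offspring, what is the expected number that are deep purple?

Punnett square for Pp × PP:
Offspring genotypes: 2 PP, 2 Pp
Phenotype counts: 2 deep purple, 2 violet
deep purple: 2 out of 4 → fraction 1/2
Expected count = 1/2 × 152 = 76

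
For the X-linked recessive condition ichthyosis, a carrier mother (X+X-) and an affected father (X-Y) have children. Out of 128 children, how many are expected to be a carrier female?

Cross: X+X- × X-Y
Offspring: 1 X+X-, 1 X+Y, 1 X-X-, 1 X-Y
Probability of a carrier female: 1/4
Expected count = 1/4 × 128 = 32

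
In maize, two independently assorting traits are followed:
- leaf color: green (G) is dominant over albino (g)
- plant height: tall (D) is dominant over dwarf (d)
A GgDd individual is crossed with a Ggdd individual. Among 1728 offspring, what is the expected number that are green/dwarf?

Dihybrid cross GgDd × Ggdd — consider each gene separately:
leaf color: Gg × Gg → 1 GG, 2 Gg, 1 gg → 3 G_ : 1 gg (out of 4)
plant height: Dd × dd → 2 Dd, 2 dd → 2 D_ : 2 dd (out of 4)
Combine (counts out of 4 × 4 = 16): green/tall (G_D_) = 3×2 = 6; green/dwarf (G_dd) = 3×2 = 6; albino/tall (ggD_) = 1×2 = 2; albino/dwarf (ggdd) = 1×2 = 2
Phenotype counts (out of 16): 6 green/tall, 6 green/dwarf, 2 albino/tall, 2 albino/dwarf
green/dwarf: 6 out of 16 → fraction 3/8
Expected count = 3/8 × 1728 = 648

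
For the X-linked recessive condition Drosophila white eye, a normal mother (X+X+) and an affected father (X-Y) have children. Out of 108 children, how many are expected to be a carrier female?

Cross: X+X+ × X-Y
Offspring: 2 X+X-, 2 X+Y
Probability of a carrier female: 2/4 = 1/2
Expected count = 1/2 × 108 = 54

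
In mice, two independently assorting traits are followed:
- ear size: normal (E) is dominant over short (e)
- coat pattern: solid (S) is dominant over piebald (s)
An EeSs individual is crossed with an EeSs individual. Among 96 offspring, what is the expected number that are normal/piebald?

Dihybrid cross EeSs × EeSs — consider each gene separately:
ear size: Ee × Ee → 1 EE, 2 Ee, 1 ee → 3 E_ : 1 ee (out of 4)
coat pattern: Ss × Ss → 1 SS, 2 Ss, 1 ss → 3 S_ : 1 ss (out of 4)
Combine (counts out of 4 × 4 = 16): normal/solid (E_S_) = 3×3 = 9; normal/piebald (E_ss) = 3×1 = 3; short/solid (eeS_) = 1×3 = 3; short/piebald (eess) = 1×1 = 1
Phenotype counts (out of 16): 9 normal/solid, 3 normal/piebald, 3 short/solid, 1 short/piebald
normal/piebald: 3 out of 16 → fraction 3/16
Expected count = 3/16 × 96 = 18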